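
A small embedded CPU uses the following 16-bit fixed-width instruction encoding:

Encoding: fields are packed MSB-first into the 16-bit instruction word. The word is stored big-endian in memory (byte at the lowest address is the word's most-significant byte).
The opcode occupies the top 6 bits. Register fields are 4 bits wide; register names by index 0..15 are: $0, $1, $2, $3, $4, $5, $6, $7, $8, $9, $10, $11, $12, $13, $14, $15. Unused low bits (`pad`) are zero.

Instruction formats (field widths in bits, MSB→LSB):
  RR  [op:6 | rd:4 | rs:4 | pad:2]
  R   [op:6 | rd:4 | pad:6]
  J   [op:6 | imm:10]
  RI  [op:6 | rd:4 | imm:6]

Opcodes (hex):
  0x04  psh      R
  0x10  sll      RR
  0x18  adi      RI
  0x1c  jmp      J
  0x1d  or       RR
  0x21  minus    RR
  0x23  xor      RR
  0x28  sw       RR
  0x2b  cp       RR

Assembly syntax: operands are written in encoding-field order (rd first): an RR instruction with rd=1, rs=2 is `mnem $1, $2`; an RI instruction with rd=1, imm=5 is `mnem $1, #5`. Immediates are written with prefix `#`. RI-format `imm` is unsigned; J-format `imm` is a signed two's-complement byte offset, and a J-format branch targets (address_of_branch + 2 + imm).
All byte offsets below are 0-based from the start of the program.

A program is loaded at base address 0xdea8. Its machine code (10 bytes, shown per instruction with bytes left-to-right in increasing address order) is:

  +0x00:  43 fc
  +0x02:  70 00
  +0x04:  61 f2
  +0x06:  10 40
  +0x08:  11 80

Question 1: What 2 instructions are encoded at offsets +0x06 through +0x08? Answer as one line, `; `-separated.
[06] 10 40 → 0x1040
  op=0x1040>>10=0x4 ⇒ psh (R)
  rd: (w>>6)&0xf=0x1 → $1
[08] 11 80 → 0x1180
  op=0x1180>>10=0x4 ⇒ psh (R)
  rd: (w>>6)&0xf=0x6 → $6

psh $1; psh $6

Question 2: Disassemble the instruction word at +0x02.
@+02  big-endian(70 00) = 0x7000
  top 6b → 0x1c → jmp [J]
  imm@[9:0]=0x0 ⇒ #0

jmp #0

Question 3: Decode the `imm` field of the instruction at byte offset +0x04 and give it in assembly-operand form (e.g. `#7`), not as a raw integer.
#50

[04] 61 f2 → 0x61f2
  op=0x61f2>>10=0x18 ⇒ adi (RI)
  rd: (w>>6)&0xf=0x7 → $7
  imm: (w>>0)&0x3f=0x32 → #50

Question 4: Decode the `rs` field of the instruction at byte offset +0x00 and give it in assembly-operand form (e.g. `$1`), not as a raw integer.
off 0x00: read 43 fc as big → 0x43fc
  top 6b → 0x10 → sll [RR]
  [9:6] rd=15 = $15
  [5:2] rs=15 = $15

$15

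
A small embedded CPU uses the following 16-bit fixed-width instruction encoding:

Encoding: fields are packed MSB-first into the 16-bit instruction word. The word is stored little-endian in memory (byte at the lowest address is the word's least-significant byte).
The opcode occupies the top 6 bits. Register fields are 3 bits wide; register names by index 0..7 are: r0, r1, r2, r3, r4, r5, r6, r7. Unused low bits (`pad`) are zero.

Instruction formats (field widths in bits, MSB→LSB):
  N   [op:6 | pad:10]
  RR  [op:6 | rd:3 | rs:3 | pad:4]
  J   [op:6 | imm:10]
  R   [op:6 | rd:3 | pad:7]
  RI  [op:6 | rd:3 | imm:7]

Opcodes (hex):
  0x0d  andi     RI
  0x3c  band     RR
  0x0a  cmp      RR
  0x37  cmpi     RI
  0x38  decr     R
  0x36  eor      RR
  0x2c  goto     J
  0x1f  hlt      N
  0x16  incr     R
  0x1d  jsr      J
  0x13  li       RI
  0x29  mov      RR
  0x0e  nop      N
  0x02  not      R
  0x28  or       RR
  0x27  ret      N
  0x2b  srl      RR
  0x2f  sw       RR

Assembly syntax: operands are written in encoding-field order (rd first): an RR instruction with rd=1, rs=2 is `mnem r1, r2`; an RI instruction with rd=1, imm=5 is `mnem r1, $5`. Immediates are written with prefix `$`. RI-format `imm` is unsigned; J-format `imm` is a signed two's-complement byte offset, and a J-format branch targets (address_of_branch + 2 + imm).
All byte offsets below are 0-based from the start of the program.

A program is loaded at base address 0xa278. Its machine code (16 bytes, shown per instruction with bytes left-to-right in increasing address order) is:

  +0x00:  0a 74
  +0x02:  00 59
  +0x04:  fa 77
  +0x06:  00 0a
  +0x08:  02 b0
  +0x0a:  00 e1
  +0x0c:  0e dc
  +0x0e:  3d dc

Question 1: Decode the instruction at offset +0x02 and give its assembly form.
incr r2

+0x02: 00 59 ⇒ word 0x5900 (little)
  top 6b → 0x16 → incr [R]
  rd@[9:7]=0x2 ⇒ r2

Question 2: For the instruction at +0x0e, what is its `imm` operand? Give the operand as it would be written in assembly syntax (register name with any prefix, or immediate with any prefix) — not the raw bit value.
@+0e  little-endian(3d dc) = 0xdc3d
  op=0xdc3d>>10=0x37 ⇒ cmpi (RI)
  [9:7] rd=0 = r0
  [6:0] imm=61 = $61

$61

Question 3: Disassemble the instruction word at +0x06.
[06] 00 0a → 0x0a00
  top 6b → 0x2 → not [R]
  rd: (w>>7)&0x7=0x4 → r4

not r4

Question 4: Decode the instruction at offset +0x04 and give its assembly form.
@+04  little-endian(fa 77) = 0x77fa
  opcode bits[15:10]=0x1d: jsr/J
  [9:0] imm=1018 (s10→-6) = $-6

jsr $-6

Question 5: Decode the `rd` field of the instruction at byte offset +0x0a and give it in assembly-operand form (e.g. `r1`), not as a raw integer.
+0x0a: 00 e1 ⇒ word 0xe100 (little)
  top 6b → 0x38 → decr [R]
  rd: (w>>7)&0x7=0x2 → r2

r2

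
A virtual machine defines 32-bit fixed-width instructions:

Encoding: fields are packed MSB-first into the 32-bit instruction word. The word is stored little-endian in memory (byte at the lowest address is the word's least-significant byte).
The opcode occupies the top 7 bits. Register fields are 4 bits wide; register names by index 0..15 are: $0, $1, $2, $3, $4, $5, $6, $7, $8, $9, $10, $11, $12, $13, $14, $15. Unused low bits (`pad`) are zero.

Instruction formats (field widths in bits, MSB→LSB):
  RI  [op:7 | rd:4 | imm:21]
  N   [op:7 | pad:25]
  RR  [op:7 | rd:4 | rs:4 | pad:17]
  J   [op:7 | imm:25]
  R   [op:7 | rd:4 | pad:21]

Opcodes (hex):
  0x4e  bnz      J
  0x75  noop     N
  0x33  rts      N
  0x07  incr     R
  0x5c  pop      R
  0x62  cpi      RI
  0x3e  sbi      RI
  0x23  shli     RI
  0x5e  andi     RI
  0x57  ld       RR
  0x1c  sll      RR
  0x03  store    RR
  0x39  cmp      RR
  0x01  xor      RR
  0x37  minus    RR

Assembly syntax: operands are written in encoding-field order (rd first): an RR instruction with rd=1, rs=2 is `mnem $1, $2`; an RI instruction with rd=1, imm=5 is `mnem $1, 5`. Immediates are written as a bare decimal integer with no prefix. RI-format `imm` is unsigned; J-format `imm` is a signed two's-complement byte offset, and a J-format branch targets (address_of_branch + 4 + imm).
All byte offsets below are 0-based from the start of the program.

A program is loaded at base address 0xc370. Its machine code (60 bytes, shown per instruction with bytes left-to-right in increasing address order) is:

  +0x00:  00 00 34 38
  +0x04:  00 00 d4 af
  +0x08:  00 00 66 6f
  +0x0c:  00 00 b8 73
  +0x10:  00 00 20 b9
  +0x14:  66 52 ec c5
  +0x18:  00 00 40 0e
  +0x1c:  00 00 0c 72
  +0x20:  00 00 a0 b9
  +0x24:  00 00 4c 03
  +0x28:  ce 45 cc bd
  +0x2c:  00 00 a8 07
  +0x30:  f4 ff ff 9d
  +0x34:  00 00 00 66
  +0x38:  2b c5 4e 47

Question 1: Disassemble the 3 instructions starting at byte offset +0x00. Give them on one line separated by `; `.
@+00  little-endian(00 00 34 38) = 0x38340000
  opcode bits[31:25]=0x1c: sll/RR
  rd@[24:21]=0x1 ⇒ $1
  rs@[20:17]=0xa ⇒ $10
@+04  little-endian(00 00 d4 af) = 0xafd40000
  opcode bits[31:25]=0x57: ld/RR
  rd@[24:21]=0xe ⇒ $14
  rs@[20:17]=0xa ⇒ $10
@+08  little-endian(00 00 66 6f) = 0x6f660000
  opcode bits[31:25]=0x37: minus/RR
  rd@[24:21]=0xb ⇒ $11
  rs@[20:17]=0x3 ⇒ $3

sll $1, $10; ld $14, $10; minus $11, $3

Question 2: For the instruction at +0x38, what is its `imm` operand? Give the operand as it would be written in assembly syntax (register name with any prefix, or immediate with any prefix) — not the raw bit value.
+0x38: 2b c5 4e 47 ⇒ word 0x474ec52b (little)
  opcode bits[31:25]=0x23: shli/RI
  rd@[24:21]=0xa ⇒ $10
  imm@[20:0]=0xec52b ⇒ 967979

967979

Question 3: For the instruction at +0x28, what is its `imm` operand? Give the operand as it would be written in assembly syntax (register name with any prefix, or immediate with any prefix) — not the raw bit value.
[28] ce 45 cc bd → 0xbdcc45ce
  top 7b → 0x5e → andi [RI]
  [24:21] rd=14 = $14
  [20:0] imm=804302 = 804302

804302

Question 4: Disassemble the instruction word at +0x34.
rts

off 0x34: read 00 00 00 66 as little → 0x66000000
  top 7b → 0x33 → rts [N]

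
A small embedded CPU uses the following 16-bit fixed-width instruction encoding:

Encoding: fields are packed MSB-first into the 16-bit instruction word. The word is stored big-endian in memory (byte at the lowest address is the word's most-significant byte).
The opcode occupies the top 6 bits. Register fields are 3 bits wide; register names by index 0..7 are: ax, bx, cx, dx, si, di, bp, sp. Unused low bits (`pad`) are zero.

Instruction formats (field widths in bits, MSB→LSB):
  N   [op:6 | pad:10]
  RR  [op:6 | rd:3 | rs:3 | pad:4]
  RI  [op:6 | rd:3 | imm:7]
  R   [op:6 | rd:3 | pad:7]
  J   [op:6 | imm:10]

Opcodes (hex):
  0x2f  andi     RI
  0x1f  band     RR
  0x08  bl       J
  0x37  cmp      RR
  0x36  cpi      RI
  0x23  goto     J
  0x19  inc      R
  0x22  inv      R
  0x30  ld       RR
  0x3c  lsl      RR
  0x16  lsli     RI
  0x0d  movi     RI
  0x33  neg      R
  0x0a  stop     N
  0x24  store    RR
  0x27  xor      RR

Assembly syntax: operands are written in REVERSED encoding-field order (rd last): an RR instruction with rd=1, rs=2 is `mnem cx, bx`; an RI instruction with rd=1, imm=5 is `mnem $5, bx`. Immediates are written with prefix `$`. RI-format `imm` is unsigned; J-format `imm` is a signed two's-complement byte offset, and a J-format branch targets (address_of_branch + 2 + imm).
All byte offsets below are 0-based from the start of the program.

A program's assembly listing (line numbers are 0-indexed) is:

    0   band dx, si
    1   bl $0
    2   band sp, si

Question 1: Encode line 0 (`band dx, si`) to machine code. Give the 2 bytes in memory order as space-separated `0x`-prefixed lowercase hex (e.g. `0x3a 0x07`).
0. band fields op=0x1f:6|rd=4:3|rs=3:3|pad=0:4 → word 7e30h → 7e 30

0x7e 0x30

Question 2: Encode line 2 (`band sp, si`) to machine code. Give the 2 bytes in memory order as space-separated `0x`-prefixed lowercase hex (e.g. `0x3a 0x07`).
0x7e 0x70

line 2 (band): pack op=0x1f:6|rd=4:3|rs=7:3|pad=0:4 = 0x7e70; big→ 7e 70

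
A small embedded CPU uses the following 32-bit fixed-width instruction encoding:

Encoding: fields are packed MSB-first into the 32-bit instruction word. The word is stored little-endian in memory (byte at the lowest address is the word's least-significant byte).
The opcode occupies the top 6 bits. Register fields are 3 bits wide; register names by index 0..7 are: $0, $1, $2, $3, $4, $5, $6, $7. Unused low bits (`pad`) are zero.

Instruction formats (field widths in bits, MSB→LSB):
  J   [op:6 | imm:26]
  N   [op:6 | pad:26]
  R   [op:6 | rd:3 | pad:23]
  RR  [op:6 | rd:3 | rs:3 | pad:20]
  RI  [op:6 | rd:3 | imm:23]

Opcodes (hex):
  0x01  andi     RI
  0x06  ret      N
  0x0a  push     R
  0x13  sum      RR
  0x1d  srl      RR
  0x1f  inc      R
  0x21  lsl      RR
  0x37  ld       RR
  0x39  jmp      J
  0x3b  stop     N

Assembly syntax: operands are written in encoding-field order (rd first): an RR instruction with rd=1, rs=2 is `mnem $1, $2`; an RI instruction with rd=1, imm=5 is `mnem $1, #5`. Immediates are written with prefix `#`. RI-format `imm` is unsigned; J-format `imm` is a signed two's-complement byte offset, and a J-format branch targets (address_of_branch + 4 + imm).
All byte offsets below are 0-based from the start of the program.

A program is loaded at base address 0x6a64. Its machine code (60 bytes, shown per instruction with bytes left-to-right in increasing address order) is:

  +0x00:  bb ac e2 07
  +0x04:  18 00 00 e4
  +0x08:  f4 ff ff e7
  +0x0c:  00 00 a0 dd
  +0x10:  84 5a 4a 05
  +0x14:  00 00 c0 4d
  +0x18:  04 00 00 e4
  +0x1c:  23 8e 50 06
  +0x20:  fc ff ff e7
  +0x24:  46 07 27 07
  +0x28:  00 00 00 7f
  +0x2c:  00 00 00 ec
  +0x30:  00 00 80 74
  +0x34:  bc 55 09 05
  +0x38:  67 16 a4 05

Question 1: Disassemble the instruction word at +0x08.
jmp #-12

@+08  little-endian(f4 ff ff e7) = 0xe7fffff4
  top 6b → 0x39 → jmp [J]
  imm@[25:0]=0x3fffff4 (s26→-12) ⇒ #-12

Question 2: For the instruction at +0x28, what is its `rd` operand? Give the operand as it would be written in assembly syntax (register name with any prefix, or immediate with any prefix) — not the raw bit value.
@+28  little-endian(00 00 00 7f) = 0x7f000000
  top 6b → 0x1f → inc [R]
  rd@[25:23]=0x6 ⇒ $6

$6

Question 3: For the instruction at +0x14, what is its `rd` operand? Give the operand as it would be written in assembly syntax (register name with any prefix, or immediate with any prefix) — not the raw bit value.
$3

off 0x14: read 00 00 c0 4d as little → 0x4dc00000
  opcode bits[31:26]=0x13: sum/RR
  [25:23] rd=3 = $3
  [22:20] rs=4 = $4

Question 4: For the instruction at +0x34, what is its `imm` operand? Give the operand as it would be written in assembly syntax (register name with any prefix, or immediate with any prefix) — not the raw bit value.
[34] bc 55 09 05 → 0x050955bc
  op=0x050955bc>>26=0x1 ⇒ andi (RI)
  [25:23] rd=2 = $2
  [22:0] imm=611772 = #611772

#611772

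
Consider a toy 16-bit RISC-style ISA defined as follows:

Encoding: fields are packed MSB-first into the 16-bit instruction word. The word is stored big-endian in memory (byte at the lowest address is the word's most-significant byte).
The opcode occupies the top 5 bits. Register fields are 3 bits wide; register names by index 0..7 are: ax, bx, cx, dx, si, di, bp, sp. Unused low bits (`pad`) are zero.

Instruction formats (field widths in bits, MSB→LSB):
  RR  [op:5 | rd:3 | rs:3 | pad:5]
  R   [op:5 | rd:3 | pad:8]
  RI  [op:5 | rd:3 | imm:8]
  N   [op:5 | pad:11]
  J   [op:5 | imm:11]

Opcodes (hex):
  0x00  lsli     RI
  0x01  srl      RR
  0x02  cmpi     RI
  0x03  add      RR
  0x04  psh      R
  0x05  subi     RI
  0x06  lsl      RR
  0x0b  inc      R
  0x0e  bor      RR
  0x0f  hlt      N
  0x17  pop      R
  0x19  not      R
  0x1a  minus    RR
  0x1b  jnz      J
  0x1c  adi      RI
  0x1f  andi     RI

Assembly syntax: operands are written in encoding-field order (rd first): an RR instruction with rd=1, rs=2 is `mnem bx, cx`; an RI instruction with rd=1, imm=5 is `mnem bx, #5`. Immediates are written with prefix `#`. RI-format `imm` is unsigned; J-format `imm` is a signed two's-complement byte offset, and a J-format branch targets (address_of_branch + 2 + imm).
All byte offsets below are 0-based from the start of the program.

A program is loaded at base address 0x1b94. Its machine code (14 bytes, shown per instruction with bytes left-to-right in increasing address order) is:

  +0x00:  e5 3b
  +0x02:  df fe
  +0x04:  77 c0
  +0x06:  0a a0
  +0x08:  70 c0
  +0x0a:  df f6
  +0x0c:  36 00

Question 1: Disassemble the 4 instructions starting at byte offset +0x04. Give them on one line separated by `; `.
bor sp, bp; srl cx, di; bor ax, bp; jnz #-10

@+04  big-endian(77 c0) = 0x77c0
  top 5b → 0xe → bor [RR]
  [10:8] rd=7 = sp
  [7:5] rs=6 = bp
@+06  big-endian(0a a0) = 0x0aa0
  top 5b → 0x1 → srl [RR]
  [10:8] rd=2 = cx
  [7:5] rs=5 = di
@+08  big-endian(70 c0) = 0x70c0
  top 5b → 0xe → bor [RR]
  [10:8] rd=0 = ax
  [7:5] rs=6 = bp
@+0a  big-endian(df f6) = 0xdff6
  top 5b → 0x1b → jnz [J]
  [10:0] imm=2038 (s11→-10) = #-10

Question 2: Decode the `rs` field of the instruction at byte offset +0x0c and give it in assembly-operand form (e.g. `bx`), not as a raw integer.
[0c] 36 00 → 0x3600
  op=0x3600>>11=0x6 ⇒ lsl (RR)
  rd@[10:8]=0x6 ⇒ bp
  rs@[7:5]=0x0 ⇒ ax

ax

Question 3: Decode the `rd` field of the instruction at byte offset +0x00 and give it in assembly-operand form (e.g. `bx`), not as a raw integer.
di

[00] e5 3b → 0xe53b
  op=0xe53b>>11=0x1c ⇒ adi (RI)
  [10:8] rd=5 = di
  [7:0] imm=59 = #59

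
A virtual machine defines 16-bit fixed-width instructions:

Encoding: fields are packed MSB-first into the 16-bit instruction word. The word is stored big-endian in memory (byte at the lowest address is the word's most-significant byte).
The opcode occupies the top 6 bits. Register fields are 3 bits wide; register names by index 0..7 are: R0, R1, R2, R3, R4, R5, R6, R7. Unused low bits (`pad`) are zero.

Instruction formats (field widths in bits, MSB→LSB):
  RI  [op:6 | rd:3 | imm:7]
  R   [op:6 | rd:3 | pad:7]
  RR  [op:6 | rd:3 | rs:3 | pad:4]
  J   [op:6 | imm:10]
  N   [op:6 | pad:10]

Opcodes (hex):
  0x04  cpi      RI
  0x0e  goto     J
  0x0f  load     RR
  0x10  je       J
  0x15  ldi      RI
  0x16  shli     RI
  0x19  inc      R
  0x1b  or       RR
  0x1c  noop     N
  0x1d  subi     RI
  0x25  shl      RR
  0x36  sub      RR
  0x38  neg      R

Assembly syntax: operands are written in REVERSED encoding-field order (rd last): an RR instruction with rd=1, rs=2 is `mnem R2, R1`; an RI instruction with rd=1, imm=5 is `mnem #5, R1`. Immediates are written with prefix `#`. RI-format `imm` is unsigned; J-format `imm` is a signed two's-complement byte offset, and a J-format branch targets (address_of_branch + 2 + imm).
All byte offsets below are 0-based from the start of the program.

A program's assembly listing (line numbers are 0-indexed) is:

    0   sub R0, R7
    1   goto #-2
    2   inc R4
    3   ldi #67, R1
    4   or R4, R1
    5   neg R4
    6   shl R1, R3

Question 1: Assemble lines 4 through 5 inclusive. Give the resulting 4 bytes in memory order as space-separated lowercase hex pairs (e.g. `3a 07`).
4. or fields op=0x1b:6|rd=1:3|rs=4:3|pad=0:4 → word 6cc0h → 6c c0
5. neg fields op=0x38:6|rd=4:3|pad=0:7 → word e200h → e2 00

6c c0 e2 00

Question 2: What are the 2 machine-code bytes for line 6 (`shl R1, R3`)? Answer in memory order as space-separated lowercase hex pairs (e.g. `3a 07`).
95 90

L6: shl op=0x25:6|rd=3:3|rs=1:3|pad=0:4 ⇒ 0x9590 ⇒ big 95 90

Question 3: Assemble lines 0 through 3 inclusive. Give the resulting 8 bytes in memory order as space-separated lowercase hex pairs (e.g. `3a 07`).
db 80 3b fe 66 00 54 c3

0. sub fields op=0x36:6|rd=7:3|rs=0:3|pad=0:4 → word db80h → db 80
1. goto fields op=0xe:6|imm=-2:10 → word 3bfeh → 3b fe
2. inc fields op=0x19:6|rd=4:3|pad=0:7 → word 6600h → 66 00
3. ldi fields op=0x15:6|rd=1:3|imm=67:7 → word 54c3h → 54 c3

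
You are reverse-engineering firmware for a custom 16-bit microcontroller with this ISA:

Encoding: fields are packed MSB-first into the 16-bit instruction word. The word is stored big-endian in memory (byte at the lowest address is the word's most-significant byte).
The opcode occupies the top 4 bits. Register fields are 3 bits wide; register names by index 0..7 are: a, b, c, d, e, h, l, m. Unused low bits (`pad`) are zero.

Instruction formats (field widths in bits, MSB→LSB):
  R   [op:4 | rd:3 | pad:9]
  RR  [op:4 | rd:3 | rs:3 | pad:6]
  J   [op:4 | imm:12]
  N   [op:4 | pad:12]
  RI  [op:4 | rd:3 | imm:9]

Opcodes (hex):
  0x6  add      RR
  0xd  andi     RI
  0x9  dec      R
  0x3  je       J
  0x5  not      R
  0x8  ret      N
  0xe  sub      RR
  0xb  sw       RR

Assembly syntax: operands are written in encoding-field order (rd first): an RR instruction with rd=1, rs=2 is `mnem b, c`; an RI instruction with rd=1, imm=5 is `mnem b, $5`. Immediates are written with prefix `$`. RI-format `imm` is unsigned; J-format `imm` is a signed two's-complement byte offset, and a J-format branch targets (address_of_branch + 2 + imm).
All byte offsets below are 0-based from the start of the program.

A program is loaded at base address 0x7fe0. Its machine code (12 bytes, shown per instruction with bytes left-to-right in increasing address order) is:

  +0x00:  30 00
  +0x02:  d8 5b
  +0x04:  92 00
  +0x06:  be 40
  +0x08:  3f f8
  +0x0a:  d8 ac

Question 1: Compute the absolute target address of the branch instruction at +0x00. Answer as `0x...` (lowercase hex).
0x7fe2

[00] 30 00 → 0x3000
  top 4b → 0x3 → je [J]
  [11:0] imm=0 = $0
  target = base 0x7fe0 + off 0x00 + 2 + imm 0 = 0x7fe2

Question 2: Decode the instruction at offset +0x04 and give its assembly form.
dec b

off 0x04: read 92 00 as big → 0x9200
  op=0x9200>>12=0x9 ⇒ dec (R)
  rd@[11:9]=0x1 ⇒ b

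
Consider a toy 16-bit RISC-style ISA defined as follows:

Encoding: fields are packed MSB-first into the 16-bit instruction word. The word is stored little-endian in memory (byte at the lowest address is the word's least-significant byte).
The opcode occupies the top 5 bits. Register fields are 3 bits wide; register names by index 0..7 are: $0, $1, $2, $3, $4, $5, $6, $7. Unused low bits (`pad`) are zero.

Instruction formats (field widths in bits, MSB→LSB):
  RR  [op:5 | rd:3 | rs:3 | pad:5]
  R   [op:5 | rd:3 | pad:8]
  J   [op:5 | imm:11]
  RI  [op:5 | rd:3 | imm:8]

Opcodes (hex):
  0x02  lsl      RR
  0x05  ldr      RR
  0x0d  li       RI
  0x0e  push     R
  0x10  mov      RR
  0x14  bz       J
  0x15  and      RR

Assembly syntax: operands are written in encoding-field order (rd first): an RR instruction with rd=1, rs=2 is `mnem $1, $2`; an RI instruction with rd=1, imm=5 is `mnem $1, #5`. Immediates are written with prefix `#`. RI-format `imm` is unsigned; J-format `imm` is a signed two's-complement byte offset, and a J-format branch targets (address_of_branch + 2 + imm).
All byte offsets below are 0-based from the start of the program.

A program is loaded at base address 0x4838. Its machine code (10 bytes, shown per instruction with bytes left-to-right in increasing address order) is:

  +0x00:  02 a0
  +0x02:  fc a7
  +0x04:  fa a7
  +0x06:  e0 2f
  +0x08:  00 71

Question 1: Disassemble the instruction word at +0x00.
bz #2

[00] 02 a0 → 0xa002
  top 5b → 0x14 → bz [J]
  imm@[10:0]=0x2 ⇒ #2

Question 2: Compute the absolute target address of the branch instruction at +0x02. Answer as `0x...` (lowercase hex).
0x4838

+0x02: fc a7 ⇒ word 0xa7fc (little)
  top 5b → 0x14 → bz [J]
  [10:0] imm=2044 (s11→-4) = #-4
  target = base 0x4838 + off 0x02 + 2 + imm -4 = 0x4838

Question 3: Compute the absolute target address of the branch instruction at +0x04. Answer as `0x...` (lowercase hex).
+0x04: fa a7 ⇒ word 0xa7fa (little)
  opcode bits[15:11]=0x14: bz/J
  [10:0] imm=2042 (s11→-6) = #-6
  target = base 0x4838 + off 0x04 + 2 + imm -6 = 0x4838

0x4838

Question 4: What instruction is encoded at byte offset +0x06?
ldr $7, $7

[06] e0 2f → 0x2fe0
  top 5b → 0x5 → ldr [RR]
  rd: (w>>8)&0x7=0x7 → $7
  rs: (w>>5)&0x7=0x7 → $7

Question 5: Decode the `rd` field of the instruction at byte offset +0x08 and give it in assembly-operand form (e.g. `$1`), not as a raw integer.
off 0x08: read 00 71 as little → 0x7100
  top 5b → 0xe → push [R]
  [10:8] rd=1 = $1

$1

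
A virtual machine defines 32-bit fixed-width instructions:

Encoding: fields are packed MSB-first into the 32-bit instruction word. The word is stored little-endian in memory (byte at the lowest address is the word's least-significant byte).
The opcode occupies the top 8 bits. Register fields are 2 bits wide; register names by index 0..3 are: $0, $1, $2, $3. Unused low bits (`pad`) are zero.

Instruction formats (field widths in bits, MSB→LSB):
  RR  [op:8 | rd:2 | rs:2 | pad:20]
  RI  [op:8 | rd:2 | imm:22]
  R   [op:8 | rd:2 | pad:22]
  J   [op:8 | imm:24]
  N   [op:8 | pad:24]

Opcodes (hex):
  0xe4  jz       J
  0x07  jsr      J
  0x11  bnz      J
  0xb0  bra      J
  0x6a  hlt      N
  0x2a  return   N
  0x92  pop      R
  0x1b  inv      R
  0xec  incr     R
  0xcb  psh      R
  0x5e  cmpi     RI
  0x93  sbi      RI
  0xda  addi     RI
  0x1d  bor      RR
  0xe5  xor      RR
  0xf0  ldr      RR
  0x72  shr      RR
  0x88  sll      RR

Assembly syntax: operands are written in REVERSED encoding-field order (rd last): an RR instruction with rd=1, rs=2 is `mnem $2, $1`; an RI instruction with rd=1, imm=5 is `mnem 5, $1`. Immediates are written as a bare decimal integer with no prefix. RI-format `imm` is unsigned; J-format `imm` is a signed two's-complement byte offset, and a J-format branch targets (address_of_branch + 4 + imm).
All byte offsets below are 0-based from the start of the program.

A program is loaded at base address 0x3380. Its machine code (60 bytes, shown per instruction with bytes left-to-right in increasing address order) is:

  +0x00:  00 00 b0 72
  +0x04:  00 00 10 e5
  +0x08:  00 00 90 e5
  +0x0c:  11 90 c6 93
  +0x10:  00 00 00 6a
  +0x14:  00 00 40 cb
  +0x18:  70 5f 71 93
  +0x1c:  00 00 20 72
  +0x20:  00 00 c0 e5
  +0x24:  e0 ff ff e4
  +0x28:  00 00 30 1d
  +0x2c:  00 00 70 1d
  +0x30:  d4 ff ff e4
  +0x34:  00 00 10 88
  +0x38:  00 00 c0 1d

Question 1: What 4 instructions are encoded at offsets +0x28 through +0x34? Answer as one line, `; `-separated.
off 0x28: read 00 00 30 1d as little → 0x1d300000
  op=0x1d300000>>24=0x1d ⇒ bor (RR)
  [23:22] rd=0 = $0
  [21:20] rs=3 = $3
off 0x2c: read 00 00 70 1d as little → 0x1d700000
  op=0x1d700000>>24=0x1d ⇒ bor (RR)
  [23:22] rd=1 = $1
  [21:20] rs=3 = $3
off 0x30: read d4 ff ff e4 as little → 0xe4ffffd4
  op=0xe4ffffd4>>24=0xe4 ⇒ jz (J)
  [23:0] imm=16777172 (s24→-44) = -44
off 0x34: read 00 00 10 88 as little → 0x88100000
  op=0x88100000>>24=0x88 ⇒ sll (RR)
  [23:22] rd=0 = $0
  [21:20] rs=1 = $1

bor $3, $0; bor $3, $1; jz -44; sll $1, $0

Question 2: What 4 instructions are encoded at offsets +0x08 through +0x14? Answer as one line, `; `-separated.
[08] 00 00 90 e5 → 0xe5900000
  top 8b → 0xe5 → xor [RR]
  rd@[23:22]=0x2 ⇒ $2
  rs@[21:20]=0x1 ⇒ $1
[0c] 11 90 c6 93 → 0x93c69011
  top 8b → 0x93 → sbi [RI]
  rd@[23:22]=0x3 ⇒ $3
  imm@[21:0]=0x69011 ⇒ 430097
[10] 00 00 00 6a → 0x6a000000
  top 8b → 0x6a → hlt [N]
[14] 00 00 40 cb → 0xcb400000
  top 8b → 0xcb → psh [R]
  rd@[23:22]=0x1 ⇒ $1

xor $1, $2; sbi 430097, $3; hlt; psh $1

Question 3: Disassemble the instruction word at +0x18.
[18] 70 5f 71 93 → 0x93715f70
  opcode bits[31:24]=0x93: sbi/RI
  rd: (w>>22)&0x3=0x1 → $1
  imm: (w>>0)&0x3fffff=0x315f70 → 3235696

sbi 3235696, $1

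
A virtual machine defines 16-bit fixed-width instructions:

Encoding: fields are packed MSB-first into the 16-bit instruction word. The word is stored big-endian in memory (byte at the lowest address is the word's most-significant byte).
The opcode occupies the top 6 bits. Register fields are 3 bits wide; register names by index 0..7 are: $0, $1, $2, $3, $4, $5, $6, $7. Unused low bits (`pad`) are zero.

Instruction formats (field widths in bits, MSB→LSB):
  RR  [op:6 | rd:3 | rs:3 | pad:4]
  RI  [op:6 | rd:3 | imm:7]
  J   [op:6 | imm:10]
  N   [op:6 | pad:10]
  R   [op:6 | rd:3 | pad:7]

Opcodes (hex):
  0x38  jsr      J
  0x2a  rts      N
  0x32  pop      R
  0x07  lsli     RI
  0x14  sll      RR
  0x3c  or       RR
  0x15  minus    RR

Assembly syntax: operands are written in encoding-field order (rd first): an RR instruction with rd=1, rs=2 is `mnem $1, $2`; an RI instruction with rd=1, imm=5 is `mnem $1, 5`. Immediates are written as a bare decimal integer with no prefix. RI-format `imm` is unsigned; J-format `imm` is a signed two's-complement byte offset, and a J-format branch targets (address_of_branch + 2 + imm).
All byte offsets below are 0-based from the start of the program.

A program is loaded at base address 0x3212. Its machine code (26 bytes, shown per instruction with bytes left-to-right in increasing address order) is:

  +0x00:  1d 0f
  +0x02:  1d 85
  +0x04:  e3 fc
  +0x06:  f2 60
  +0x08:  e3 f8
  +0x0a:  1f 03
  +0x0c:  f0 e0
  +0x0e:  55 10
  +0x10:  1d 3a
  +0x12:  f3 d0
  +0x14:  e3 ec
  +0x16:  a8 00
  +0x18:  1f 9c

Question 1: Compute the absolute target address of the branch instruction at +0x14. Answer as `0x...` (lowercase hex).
0x3214

[14] e3 ec → 0xe3ec
  opcode bits[15:10]=0x38: jsr/J
  imm: (w>>0)&0x3ff=0x3ec (s10→-20) → -20
  target = base 0x3212 + off 0x14 + 2 + imm -20 = 0x3214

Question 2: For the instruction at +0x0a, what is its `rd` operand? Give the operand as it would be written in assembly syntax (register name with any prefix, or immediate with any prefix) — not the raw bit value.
off 0x0a: read 1f 03 as big → 0x1f03
  opcode bits[15:10]=0x7: lsli/RI
  rd: (w>>7)&0x7=0x6 → $6
  imm: (w>>0)&0x7f=0x3 → 3

$6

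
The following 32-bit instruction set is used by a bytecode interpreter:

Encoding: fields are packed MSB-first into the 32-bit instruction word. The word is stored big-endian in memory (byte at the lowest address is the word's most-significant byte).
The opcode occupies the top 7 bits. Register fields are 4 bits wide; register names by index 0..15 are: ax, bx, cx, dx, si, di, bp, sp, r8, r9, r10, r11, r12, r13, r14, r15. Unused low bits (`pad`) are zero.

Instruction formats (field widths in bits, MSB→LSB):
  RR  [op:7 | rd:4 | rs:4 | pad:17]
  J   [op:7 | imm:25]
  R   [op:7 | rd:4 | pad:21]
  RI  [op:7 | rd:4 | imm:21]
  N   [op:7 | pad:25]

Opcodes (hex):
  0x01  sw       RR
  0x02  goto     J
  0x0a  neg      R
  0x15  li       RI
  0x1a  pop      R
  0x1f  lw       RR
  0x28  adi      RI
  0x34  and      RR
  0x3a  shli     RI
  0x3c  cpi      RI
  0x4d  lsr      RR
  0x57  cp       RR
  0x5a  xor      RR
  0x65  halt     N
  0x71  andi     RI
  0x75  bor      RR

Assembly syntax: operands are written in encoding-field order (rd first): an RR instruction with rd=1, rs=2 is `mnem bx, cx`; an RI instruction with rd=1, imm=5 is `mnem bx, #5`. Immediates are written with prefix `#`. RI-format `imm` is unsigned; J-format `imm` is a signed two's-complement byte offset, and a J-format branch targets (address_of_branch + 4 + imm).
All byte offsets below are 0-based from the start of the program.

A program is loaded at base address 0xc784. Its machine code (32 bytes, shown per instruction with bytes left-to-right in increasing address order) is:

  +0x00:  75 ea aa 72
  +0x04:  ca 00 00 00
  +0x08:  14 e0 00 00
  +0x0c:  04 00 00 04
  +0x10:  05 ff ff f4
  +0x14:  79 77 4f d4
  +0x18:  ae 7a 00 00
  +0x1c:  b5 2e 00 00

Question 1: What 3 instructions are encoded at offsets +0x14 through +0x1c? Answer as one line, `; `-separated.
off 0x14: read 79 77 4f d4 as big → 0x79774fd4
  op=0x79774fd4>>25=0x3c ⇒ cpi (RI)
  rd: (w>>21)&0xf=0xb → r11
  imm: (w>>0)&0x1fffff=0x174fd4 → #1527764
off 0x18: read ae 7a 00 00 as big → 0xae7a0000
  op=0xae7a0000>>25=0x57 ⇒ cp (RR)
  rd: (w>>21)&0xf=0x3 → dx
  rs: (w>>17)&0xf=0xd → r13
off 0x1c: read b5 2e 00 00 as big → 0xb52e0000
  op=0xb52e0000>>25=0x5a ⇒ xor (RR)
  rd: (w>>21)&0xf=0x9 → r9
  rs: (w>>17)&0xf=0x7 → sp

cpi r11, #1527764; cp dx, r13; xor r9, sp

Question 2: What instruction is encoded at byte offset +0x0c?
+0x0c: 04 00 00 04 ⇒ word 0x04000004 (big)
  opcode bits[31:25]=0x2: goto/J
  [24:0] imm=4 = #4

goto #4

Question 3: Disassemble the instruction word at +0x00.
+0x00: 75 ea aa 72 ⇒ word 0x75eaaa72 (big)
  top 7b → 0x3a → shli [RI]
  [24:21] rd=15 = r15
  [20:0] imm=698994 = #698994

shli r15, #698994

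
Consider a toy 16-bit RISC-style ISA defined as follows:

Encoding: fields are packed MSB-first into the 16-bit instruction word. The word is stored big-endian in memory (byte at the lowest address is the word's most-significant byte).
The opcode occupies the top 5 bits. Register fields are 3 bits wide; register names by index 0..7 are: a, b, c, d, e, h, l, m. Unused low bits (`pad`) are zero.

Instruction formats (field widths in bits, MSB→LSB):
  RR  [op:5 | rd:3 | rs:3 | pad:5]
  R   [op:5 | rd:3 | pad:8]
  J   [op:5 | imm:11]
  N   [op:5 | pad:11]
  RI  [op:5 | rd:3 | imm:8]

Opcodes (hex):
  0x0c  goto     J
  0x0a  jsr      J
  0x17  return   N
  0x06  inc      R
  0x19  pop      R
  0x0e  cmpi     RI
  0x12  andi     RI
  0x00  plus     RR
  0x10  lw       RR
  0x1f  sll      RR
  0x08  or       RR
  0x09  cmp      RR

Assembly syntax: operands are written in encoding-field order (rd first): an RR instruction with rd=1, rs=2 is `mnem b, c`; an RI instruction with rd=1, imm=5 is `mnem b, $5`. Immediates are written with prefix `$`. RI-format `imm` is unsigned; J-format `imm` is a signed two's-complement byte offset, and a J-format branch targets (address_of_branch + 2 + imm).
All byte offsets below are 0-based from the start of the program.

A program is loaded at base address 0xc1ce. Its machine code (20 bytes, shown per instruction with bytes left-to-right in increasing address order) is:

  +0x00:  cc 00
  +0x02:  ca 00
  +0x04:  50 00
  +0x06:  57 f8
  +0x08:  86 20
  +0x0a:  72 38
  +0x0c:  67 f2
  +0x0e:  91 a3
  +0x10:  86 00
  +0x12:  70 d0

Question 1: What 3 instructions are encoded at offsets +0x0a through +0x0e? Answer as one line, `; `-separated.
+0x0a: 72 38 ⇒ word 0x7238 (big)
  top 5b → 0xe → cmpi [RI]
  rd@[10:8]=0x2 ⇒ c
  imm@[7:0]=0x38 ⇒ $56
+0x0c: 67 f2 ⇒ word 0x67f2 (big)
  top 5b → 0xc → goto [J]
  imm@[10:0]=0x7f2 (s11→-14) ⇒ $-14
+0x0e: 91 a3 ⇒ word 0x91a3 (big)
  top 5b → 0x12 → andi [RI]
  rd@[10:8]=0x1 ⇒ b
  imm@[7:0]=0xa3 ⇒ $163

cmpi c, $56; goto $-14; andi b, $163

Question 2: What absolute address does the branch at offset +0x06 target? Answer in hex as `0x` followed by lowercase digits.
[06] 57 f8 → 0x57f8
  top 5b → 0xa → jsr [J]
  imm@[10:0]=0x7f8 (s11→-8) ⇒ $-8
  target = base 0xc1ce + off 0x06 + 2 + imm -8 = 0xc1ce

0xc1ce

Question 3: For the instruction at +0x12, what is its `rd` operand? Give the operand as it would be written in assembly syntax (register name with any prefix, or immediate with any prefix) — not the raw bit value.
a

@+12  big-endian(70 d0) = 0x70d0
  top 5b → 0xe → cmpi [RI]
  rd: (w>>8)&0x7=0x0 → a
  imm: (w>>0)&0xff=0xd0 → $208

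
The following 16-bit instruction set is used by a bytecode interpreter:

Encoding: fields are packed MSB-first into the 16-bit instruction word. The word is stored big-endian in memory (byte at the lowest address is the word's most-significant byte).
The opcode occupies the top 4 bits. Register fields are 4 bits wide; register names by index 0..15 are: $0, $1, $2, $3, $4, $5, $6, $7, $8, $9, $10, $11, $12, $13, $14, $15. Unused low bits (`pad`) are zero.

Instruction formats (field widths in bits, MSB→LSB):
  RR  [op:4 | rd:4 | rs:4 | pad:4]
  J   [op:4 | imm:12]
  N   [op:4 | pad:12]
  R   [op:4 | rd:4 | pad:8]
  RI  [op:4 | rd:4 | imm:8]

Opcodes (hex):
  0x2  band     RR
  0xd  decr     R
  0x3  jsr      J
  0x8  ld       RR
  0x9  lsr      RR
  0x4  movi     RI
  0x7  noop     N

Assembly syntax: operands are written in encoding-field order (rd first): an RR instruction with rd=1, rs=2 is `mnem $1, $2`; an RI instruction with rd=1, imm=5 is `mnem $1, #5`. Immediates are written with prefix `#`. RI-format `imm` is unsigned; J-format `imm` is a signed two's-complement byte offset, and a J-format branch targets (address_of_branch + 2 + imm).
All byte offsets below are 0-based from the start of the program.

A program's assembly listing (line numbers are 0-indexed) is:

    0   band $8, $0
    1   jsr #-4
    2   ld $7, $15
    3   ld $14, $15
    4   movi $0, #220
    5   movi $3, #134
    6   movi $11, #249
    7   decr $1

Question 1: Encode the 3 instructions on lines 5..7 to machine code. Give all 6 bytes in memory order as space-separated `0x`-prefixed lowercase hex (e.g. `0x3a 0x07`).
0x43 0x86 0x4b 0xf9 0xd1 0x00

L5: movi op=0x4:4|rd=3:4|imm=134:8 ⇒ 0x4386 ⇒ big 43 86
L6: movi op=0x4:4|rd=11:4|imm=249:8 ⇒ 0x4bf9 ⇒ big 4b f9
L7: decr op=0xd:4|rd=1:4|pad=0:8 ⇒ 0xd100 ⇒ big d1 00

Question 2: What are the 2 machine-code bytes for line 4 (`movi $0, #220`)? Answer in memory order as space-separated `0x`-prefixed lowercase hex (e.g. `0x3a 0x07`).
0x40 0xdc

L4: movi op=0x4:4|rd=0:4|imm=220:8 ⇒ 0x40dc ⇒ big 40 dc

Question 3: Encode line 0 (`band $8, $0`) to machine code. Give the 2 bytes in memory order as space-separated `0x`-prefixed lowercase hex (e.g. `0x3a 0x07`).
0x28 0x00

line 0 (band): pack op=0x2:4|rd=8:4|rs=0:4|pad=0:4 = 0x2800; big→ 28 00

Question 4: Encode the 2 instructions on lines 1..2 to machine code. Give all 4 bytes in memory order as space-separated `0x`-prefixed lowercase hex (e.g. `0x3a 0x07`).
line 1 (jsr): pack op=0x3:4|imm=-4:12 = 0x3ffc; big→ 3f fc
line 2 (ld): pack op=0x8:4|rd=7:4|rs=15:4|pad=0:4 = 0x87f0; big→ 87 f0

0x3f 0xfc 0x87 0xf0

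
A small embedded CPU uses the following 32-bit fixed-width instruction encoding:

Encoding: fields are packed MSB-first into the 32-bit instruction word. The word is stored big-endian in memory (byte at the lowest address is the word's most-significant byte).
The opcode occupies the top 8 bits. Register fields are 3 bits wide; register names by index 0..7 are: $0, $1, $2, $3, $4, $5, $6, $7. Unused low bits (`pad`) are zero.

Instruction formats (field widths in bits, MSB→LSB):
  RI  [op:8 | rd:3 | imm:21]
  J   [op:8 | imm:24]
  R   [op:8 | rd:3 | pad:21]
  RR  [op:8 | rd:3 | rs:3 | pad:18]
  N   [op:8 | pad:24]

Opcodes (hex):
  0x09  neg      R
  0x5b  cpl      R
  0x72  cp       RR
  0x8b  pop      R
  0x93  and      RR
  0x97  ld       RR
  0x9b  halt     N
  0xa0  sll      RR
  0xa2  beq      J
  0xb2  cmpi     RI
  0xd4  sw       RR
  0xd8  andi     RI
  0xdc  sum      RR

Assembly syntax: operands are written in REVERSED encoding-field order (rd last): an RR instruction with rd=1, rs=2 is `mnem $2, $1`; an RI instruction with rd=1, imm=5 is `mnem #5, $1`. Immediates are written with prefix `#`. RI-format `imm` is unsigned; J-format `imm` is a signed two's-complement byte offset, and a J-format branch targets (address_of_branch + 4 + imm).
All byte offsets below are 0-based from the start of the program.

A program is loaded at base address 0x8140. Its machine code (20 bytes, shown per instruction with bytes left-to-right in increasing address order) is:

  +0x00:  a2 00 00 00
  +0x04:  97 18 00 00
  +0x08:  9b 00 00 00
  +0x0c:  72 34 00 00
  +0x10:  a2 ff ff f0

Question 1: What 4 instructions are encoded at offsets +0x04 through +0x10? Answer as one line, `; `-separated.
@+04  big-endian(97 18 00 00) = 0x97180000
  top 8b → 0x97 → ld [RR]
  [23:21] rd=0 = $0
  [20:18] rs=6 = $6
@+08  big-endian(9b 00 00 00) = 0x9b000000
  top 8b → 0x9b → halt [N]
@+0c  big-endian(72 34 00 00) = 0x72340000
  top 8b → 0x72 → cp [RR]
  [23:21] rd=1 = $1
  [20:18] rs=5 = $5
@+10  big-endian(a2 ff ff f0) = 0xa2fffff0
  top 8b → 0xa2 → beq [J]
  [23:0] imm=16777200 (s24→-16) = #-16

ld $6, $0; halt; cp $5, $1; beq #-16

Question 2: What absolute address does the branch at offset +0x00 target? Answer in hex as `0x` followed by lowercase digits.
0x8144

off 0x00: read a2 00 00 00 as big → 0xa2000000
  opcode bits[31:24]=0xa2: beq/J
  imm: (w>>0)&0xffffff=0x0 → #0
  target = base 0x8140 + off 0x00 + 4 + imm 0 = 0x8144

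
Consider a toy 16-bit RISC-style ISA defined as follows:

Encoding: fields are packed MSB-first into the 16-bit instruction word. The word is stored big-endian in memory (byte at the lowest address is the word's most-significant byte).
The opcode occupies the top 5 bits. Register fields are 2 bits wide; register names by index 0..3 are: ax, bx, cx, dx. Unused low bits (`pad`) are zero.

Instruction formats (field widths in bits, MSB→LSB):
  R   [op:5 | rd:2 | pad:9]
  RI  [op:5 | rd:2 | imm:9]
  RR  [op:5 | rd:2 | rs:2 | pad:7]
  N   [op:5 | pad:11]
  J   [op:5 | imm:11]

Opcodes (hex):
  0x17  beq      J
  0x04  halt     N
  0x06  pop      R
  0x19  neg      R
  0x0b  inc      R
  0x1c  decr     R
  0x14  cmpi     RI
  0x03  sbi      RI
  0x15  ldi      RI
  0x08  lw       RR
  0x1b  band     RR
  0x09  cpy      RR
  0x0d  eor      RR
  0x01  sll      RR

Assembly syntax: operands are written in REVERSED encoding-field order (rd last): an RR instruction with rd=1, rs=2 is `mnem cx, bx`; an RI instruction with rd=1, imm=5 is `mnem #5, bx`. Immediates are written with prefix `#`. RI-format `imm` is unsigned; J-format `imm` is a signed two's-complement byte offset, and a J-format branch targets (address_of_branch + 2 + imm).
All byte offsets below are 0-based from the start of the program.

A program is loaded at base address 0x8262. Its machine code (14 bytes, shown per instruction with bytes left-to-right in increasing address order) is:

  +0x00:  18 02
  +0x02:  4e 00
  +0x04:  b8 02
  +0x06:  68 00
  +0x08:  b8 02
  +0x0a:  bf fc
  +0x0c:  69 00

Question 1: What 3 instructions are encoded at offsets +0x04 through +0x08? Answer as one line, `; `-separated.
[04] b8 02 → 0xb802
  top 5b → 0x17 → beq [J]
  imm: (w>>0)&0x7ff=0x2 → #2
[06] 68 00 → 0x6800
  top 5b → 0xd → eor [RR]
  rd: (w>>9)&0x3=0x0 → ax
  rs: (w>>7)&0x3=0x0 → ax
[08] b8 02 → 0xb802
  top 5b → 0x17 → beq [J]
  imm: (w>>0)&0x7ff=0x2 → #2

beq #2; eor ax, ax; beq #2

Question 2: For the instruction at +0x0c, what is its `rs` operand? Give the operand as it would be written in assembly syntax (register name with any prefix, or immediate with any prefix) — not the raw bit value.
cx

[0c] 69 00 → 0x6900
  top 5b → 0xd → eor [RR]
  rd: (w>>9)&0x3=0x0 → ax
  rs: (w>>7)&0x3=0x2 → cx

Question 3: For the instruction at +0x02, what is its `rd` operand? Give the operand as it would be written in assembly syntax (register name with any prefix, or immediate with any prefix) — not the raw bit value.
dx

+0x02: 4e 00 ⇒ word 0x4e00 (big)
  top 5b → 0x9 → cpy [RR]
  rd@[10:9]=0x3 ⇒ dx
  rs@[8:7]=0x0 ⇒ ax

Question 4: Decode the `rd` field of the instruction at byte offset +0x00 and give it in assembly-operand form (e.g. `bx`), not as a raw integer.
[00] 18 02 → 0x1802
  opcode bits[15:11]=0x3: sbi/RI
  [10:9] rd=0 = ax
  [8:0] imm=2 = #2

ax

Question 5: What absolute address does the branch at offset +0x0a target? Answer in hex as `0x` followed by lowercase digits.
0x826a

off 0x0a: read bf fc as big → 0xbffc
  top 5b → 0x17 → beq [J]
  imm: (w>>0)&0x7ff=0x7fc (s11→-4) → #-4
  target = base 0x8262 + off 0x0a + 2 + imm -4 = 0x826a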